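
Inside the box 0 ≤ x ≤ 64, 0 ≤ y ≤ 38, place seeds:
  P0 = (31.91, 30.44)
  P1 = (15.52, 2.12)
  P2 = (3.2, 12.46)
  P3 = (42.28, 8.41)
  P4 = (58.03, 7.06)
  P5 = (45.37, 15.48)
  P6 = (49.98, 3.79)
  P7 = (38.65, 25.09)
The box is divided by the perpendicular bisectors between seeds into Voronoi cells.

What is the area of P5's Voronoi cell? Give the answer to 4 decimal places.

Area of P5's cell: 280.4771

1. box [0,64]×[0,38]: [(0, 0) (64, 0) (64, 38) (0, 38)]
2. ⊥bis P5·P0 via (38.64,22.96): [(13.1213, 0) (64, 0) (64, 38) (55.3561, 38)]  |A|=1130.9297
3. ⊥bis P5·P1 via (30.445,8.8): [(28.2795, 13.6383) (34.3836, 0) (64, 0) (64, 38) (55.3561, 38)]  |A|=985.9385
4. ⊥bis P5·P2 via (24.285,13.97): [(28.2795, 13.6383) (34.3836, 0) (64, 0) (64, 38) (55.3561, 38)]  |A|=985.9385
5. ⊥bis P5·P3 via (43.825,11.945): [(32.0953, 17.0715) (64, 3.1274) (64, 38) (55.3561, 38)]  |A|=646.7521
6. ⊥bis P5·P4 via (51.7,11.27): [(32.0953, 17.0715) (50.2743, 9.1263) (64, 29.7638) (64, 38) (55.3561, 38)]  |A|=463.9494
7. ⊥bis P5·P6 via (47.675,9.635): [(32.0953, 17.0715) (48.4295, 9.9326) (51.657, 11.2053) (64, 29.7638) (64, 38) (55.3561, 38)]  |A|=461.4744
8. ⊥bis P5·P7 via (42.01,20.285): [(35.3687, 15.6409) (48.4295, 9.9326) (51.657, 11.2053) (64, 29.7638) (64, 35.662)]  |A|=280.4771
9. canonical 5-gon: [(35.3687, 15.6409) (48.4295, 9.9326) (51.657, 11.2053) (64, 29.7638) (64, 35.662)]
10. shoelace: 280.4771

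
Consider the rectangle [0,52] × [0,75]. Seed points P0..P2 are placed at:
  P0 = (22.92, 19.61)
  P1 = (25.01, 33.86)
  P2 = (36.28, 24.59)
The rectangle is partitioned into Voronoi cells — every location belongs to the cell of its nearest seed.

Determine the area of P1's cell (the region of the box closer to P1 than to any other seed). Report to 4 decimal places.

Area of P1's cell: 2136.1304

1. box [0,52]×[0,75]: [(0, 0) (52, 0) (52, 75) (0, 75)]
2. ⊥bis P1·P0 via (23.965,26.735): [(0, 30.2499) (52, 22.6232) (52, 75) (0, 75)]  |A|=2525.3003
3. ⊥bis P1·P2 via (30.645,29.225): [(0, 30.2499) (28.0983, 26.1288) (52, 55.1873) (52, 75) (0, 75)]  |A|=2136.1304
4. canonical 5-gon: [(0, 30.2499) (28.0983, 26.1288) (52, 55.1873) (52, 75) (0, 75)]
5. shoelace: 2136.1304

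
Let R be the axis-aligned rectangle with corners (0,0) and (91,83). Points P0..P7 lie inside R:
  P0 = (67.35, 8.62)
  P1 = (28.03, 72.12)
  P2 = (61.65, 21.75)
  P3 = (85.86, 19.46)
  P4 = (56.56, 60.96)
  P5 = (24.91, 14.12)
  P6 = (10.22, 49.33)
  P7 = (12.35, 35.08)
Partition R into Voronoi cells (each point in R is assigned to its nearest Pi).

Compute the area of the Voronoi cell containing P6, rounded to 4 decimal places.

1. box [0,91]×[0,83]: [(0, 0) (91, 0) (91, 83) (0, 83)]
2. ⊥bis P6·P0 via (38.785,28.975): [(0, 0) (18.1378, 0) (77.2824, 83) (0, 83)]  |A|=3959.9409
3. ⊥bis P6·P1 via (19.125,60.725): [(0, 75.6709) (0, 0) (18.1378, 0) (46.2849, 39.5)]  |A|=2109.4327
4. ⊥bis P6·P2 via (35.935,35.54): [(40.488, 44.0302) (0, 75.6709) (0, 0) (16.8762, 0)]  |A|=1903.4117
5. ⊥bis P6·P3 via (48.04,34.395): [(40.488, 44.0302) (0, 75.6709) (0, 0) (16.8762, 0)]  |A|=1903.4117
6. ⊥bis P6·P4 via (33.39,55.145): [(37.553, 38.5573) (35.1283, 48.2187) (0, 75.6709) (0, 0) (16.8762, 0)]  |A|=1882.5986
7. ⊥bis P6·P5 via (17.565,31.725): [(37.2107, 39.9214) (35.1283, 48.2187) (0, 75.6709) (0, 24.3967)]  |A|=1071.1256
8. ⊥bis P6·P7 via (11.285,42.205): [(35.7209, 45.8575) (35.1283, 48.2187) (0, 75.6709) (0, 40.5182)]  |A|=661.1804
9. canonical 4-gon: [(35.7209, 45.8575) (35.1283, 48.2187) (0, 75.6709) (0, 40.5182)]
10. shoelace: 661.1804

Area of P6's cell: 661.1804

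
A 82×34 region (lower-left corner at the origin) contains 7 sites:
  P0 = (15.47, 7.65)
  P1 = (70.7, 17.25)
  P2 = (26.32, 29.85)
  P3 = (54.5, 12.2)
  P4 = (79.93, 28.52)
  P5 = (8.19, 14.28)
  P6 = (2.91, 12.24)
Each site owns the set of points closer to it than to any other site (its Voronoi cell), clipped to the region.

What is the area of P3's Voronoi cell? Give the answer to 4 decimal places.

Area of P3's cell: 762.7428

1. box [0,82]×[0,34]: [(0, 0) (82, 0) (82, 34) (0, 34)]
2. ⊥bis P3·P0 via (34.985,9.925): [(36.142, 0) (82, 0) (82, 34) (32.1784, 34)]  |A|=1626.5526
3. ⊥bis P3·P1 via (62.6,14.725): [(36.142, 0) (67.1902, 0) (56.5914, 34) (32.1784, 34)]  |A|=942.8404
4. ⊥bis P3·P2 via (40.41,21.025): [(34.7453, 11.9808) (36.142, 0) (67.1902, 0) (56.5914, 34) (48.5366, 34)]  |A|=762.7428
5. ⊥bis P3·P4 via (67.215,20.36): [(34.7453, 11.9808) (36.142, 0) (67.1902, 0) (56.5914, 34) (48.5366, 34)]  |A|=762.7428
6. ⊥bis P3·P5 via (31.345,13.24): [(34.7453, 11.9808) (36.142, 0) (67.1902, 0) (56.5914, 34) (48.5366, 34)]  |A|=762.7428
7. ⊥bis P3·P6 via (28.705,12.22): [(34.7453, 11.9808) (36.142, 0) (67.1902, 0) (56.5914, 34) (48.5366, 34)]  |A|=762.7428
8. canonical 5-gon: [(34.7453, 11.9808) (36.142, 0) (67.1902, 0) (56.5914, 34) (48.5366, 34)]
9. shoelace: 762.7428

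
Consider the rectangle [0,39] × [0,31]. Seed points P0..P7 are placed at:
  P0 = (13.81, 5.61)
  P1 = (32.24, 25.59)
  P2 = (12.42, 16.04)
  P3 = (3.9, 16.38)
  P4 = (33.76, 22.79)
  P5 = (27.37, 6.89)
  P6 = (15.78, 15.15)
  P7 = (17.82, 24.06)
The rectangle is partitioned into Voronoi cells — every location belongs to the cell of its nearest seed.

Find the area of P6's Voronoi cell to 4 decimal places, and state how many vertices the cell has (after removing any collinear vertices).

1. box [0,39]×[0,31]: [(0, 0) (39, 0) (39, 31) (0, 31)]
2. ⊥bis P6·P0 via (14.795,10.38): [(0, 13.4352) (39, 5.3817) (39, 31) (0, 31)]  |A|=842.0715
3. ⊥bis P6·P1 via (24.01,20.37): [(0, 13.4352) (32.6901, 6.6847) (17.2678, 31) (0, 31)]  |A|=497.0341
4. ⊥bis P6·P2 via (14.1,15.595): [(12.8263, 10.7865) (32.6901, 6.6847) (17.9116, 29.9849)]  |A|=201.1057
5. ⊥bis P6·P3 via (9.84,15.765): [(12.8263, 10.7865) (32.6901, 6.6847) (17.9116, 29.9849)]  |A|=201.1057
6. ⊥bis P6·P4 via (24.77,18.97): [(12.8263, 10.7865) (29.7306, 7.2958) (24.5103, 19.5813) (17.9116, 29.9849)]  |A|=184.5211
7. ⊥bis P6·P5 via (21.575,11.02): [(12.8263, 10.7865) (20.3076, 9.2417) (25.6929, 16.798) (24.5103, 19.5813) (17.9116, 29.9849)]  |A|=143.68
8. ⊥bis P6·P7 via (16.8,19.605): [(15.2558, 19.9585) (12.8263, 10.7865) (20.3076, 9.2417) (25.6929, 16.798) (25.33, 17.652)]  |A|=88.0123
9. canonical 5-gon: [(15.2558, 19.9585) (12.8263, 10.7865) (20.3076, 9.2417) (25.6929, 16.798) (25.33, 17.652)]
10. shoelace: 88.0123

Area of P6's cell: 88.0123 (5 vertices)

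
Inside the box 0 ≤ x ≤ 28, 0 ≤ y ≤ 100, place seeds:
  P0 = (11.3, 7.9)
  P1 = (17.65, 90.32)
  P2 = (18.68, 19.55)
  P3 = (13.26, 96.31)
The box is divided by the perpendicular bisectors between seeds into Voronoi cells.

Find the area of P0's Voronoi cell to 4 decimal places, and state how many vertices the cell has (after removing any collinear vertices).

Area of P0's cell: 401.8600 (4 vertices)

1. box [0,28]×[0,100]: [(0, 0) (28, 0) (28, 100) (0, 100)]
2. ⊥bis P0·P1 via (14.475,49.11): [(0, 50.2252) (0, 0) (28, 0) (28, 48.068)]  |A|=1376.1047
3. ⊥bis P0·P2 via (14.99,13.725): [(0, 23.2208) (0, 0) (28, 0) (28, 5.4835)]  |A|=401.86
4. ⊥bis P0·P3 via (12.28,52.105): [(0, 23.2208) (0, 0) (28, 0) (28, 5.4835)]  |A|=401.86
5. canonical 4-gon: [(0, 23.2208) (0, 0) (28, 0) (28, 5.4835)]
6. shoelace: 401.86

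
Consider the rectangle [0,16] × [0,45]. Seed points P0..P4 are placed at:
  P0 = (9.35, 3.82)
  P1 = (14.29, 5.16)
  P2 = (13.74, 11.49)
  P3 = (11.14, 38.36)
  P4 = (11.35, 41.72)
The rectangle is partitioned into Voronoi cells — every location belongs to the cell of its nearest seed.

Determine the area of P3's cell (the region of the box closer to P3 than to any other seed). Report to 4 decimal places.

1. box [0,16]×[0,45]: [(0, 0) (16, 0) (16, 45) (0, 45)]
2. ⊥bis P3·P0 via (10.245,21.09): [(0, 21.6209) (16, 20.7918) (16, 45) (0, 45)]  |A|=380.6985
3. ⊥bis P3·P1 via (12.715,21.76): [(0, 21.6209) (7.2754, 21.2439) (16, 22.0717) (16, 45) (0, 45)]  |A|=375.1151
4. ⊥bis P3·P2 via (12.44,24.925): [(0, 23.7213) (16, 25.2695) (16, 45) (0, 45)]  |A|=328.074
5. ⊥bis P3·P4 via (11.245,40.04): [(0, 40.7428) (0, 23.7213) (16, 25.2695) (16, 39.7428)]  |A|=251.959
6. canonical 4-gon: [(0, 40.7428) (0, 23.7213) (16, 25.2695) (16, 39.7428)]
7. shoelace: 251.959

Area of P3's cell: 251.9590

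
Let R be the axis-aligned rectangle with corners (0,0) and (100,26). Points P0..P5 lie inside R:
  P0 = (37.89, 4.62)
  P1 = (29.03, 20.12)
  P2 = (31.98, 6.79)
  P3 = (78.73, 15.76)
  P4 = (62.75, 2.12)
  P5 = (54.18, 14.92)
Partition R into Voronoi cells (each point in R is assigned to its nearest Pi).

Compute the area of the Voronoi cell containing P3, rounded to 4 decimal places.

Area of P3's cell: 790.9066

1. box [0,100]×[0,26]: [(0, 0) (100, 0) (100, 26) (0, 26)]
2. ⊥bis P3·P0 via (58.31,10.19): [(61.0895, 0) (100, 0) (100, 26) (53.9975, 26)]  |A|=1103.8687
3. ⊥bis P3·P1 via (53.88,17.94): [(54.4436, 24.3645) (61.0895, 0) (100, 0) (100, 26) (54.5871, 26)]  |A|=1103.3866
4. ⊥bis P3·P2 via (55.355,11.275): [(54.4436, 24.3645) (61.0895, 0) (100, 0) (100, 26) (54.5871, 26)]  |A|=1103.3866
5. ⊥bis P3·P4 via (70.74,8.94): [(78.3709, 0) (100, 0) (100, 26) (56.1781, 26)]  |A|=850.8625
6. ⊥bis P3·P5 via (66.455,15.34): [(66.5042, 13.9025) (78.3709, 0) (100, 0) (100, 26) (66.0903, 26)]  |A|=790.9066
7. canonical 5-gon: [(66.5042, 13.9025) (78.3709, 0) (100, 0) (100, 26) (66.0903, 26)]
8. shoelace: 790.9066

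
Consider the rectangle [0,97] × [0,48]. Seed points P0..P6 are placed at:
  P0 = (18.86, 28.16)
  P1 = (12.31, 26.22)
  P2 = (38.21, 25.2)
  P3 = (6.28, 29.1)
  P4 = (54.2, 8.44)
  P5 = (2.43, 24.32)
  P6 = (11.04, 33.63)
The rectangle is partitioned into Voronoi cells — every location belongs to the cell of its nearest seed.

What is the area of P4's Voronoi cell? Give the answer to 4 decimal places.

1. box [0,97]×[0,48]: [(0, 0) (97, 0) (97, 48) (0, 48)]
2. ⊥bis P4·P0 via (36.53,18.3): [(26.3185, 0) (97, 0) (97, 48) (53.1028, 48)]  |A|=2749.889
3. ⊥bis P4·P1 via (33.255,17.33): [(26.3185, 0) (97, 0) (97, 48) (53.1028, 48)]  |A|=2749.889
4. ⊥bis P4·P2 via (46.205,16.82): [(28.575, 0) (97, 0) (97, 48) (78.8865, 48)]  |A|=2076.9238
5. ⊥bis P4·P3 via (30.24,18.77): [(28.575, 0) (97, 0) (97, 48) (78.8865, 48)]  |A|=2076.9238
6. ⊥bis P4·P5 via (28.315,16.38): [(28.575, 0) (97, 0) (97, 48) (78.8865, 48)]  |A|=2076.9238
7. ⊥bis P4·P6 via (32.62,21.035): [(28.575, 0) (97, 0) (97, 48) (78.8865, 48)]  |A|=2076.9238
8. canonical 4-gon: [(28.575, 0) (97, 0) (97, 48) (78.8865, 48)]
9. shoelace: 2076.9238

Area of P4's cell: 2076.9238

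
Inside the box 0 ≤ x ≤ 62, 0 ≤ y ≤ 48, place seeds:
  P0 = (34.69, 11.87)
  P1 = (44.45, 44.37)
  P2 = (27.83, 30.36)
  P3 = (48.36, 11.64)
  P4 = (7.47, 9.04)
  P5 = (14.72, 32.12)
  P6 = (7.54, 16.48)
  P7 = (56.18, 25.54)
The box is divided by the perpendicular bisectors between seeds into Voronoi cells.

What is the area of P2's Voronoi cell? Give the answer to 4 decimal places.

1. box [0,62]×[0,48]: [(0, 0) (62, 0) (62, 48) (0, 48)]
2. ⊥bis P2·P0 via (31.26,21.115): [(0, 9.5172) (62, 32.5199) (62, 48) (0, 48)]  |A|=1672.8507
3. ⊥bis P2·P1 via (36.14,37.365): [(0, 9.5172) (45.4121, 26.3656) (27.1751, 48) (0, 48)]  |A|=1167.7512
4. ⊥bis P2·P3 via (38.095,21): [(0, 9.5172) (41.748, 25.0061) (44.2474, 27.7472) (27.1751, 48) (0, 48)]  |A|=1164.4282
5. ⊥bis P2·P4 via (17.65,19.7): [(0, 36.5553) (20.391, 17.0825) (41.748, 25.0061) (44.2474, 27.7472) (27.1751, 48) (0, 48)]  |A|=888.7622
6. ⊥bis P2·P5 via (21.275,31.24): [(19.4899, 17.943) (20.391, 17.0825) (41.748, 25.0061) (44.2474, 27.7472) (27.1751, 48) (23.525, 48)]  |A|=423.6876
7. ⊥bis P2·P6 via (17.685,23.42): [(19.8085, 20.3159) (21.6905, 17.5646) (41.748, 25.0061) (44.2474, 27.7472) (27.1751, 48) (23.525, 48)]  |A|=420.24
8. ⊥bis P2·P7 via (42.005,27.95): [(19.8085, 20.3159) (21.6905, 17.5646) (41.4881, 24.9097) (42.3527, 29.9949) (27.1751, 48) (23.525, 48)]  |A|=414.2152
9. canonical 6-gon: [(19.8085, 20.3159) (21.6905, 17.5646) (41.4881, 24.9097) (42.3527, 29.9949) (27.1751, 48) (23.525, 48)]
10. shoelace: 414.2152

Area of P2's cell: 414.2152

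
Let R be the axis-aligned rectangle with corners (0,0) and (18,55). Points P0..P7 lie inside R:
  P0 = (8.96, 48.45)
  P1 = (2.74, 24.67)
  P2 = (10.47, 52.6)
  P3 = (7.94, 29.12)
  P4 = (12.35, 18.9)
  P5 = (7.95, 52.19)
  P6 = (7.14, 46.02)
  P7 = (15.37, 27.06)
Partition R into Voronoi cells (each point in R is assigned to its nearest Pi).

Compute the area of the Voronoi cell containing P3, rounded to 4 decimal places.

Area of P3's cell: 133.1343

1. box [0,18]×[0,55]: [(0, 0) (18, 0) (18, 55) (0, 55)]
2. ⊥bis P3·P0 via (8.45,38.785): [(0, 39.2309) (0, 0) (18, 0) (18, 38.2811)]  |A|=697.6076
3. ⊥bis P3·P1 via (5.34,26.895): [(0, 39.2309) (0, 33.135) (18, 12.1013) (18, 38.2811)]  |A|=290.481
4. ⊥bis P3·P2 via (9.205,40.86): [(0, 39.2309) (0, 33.135) (18, 12.1013) (18, 38.2811)]  |A|=290.481
5. ⊥bis P3·P4 via (10.145,24.01): [(0, 39.2309) (0, 33.135) (8.4389, 23.2738) (18, 27.3995) (18, 38.2811)]  |A|=217.3472
6. ⊥bis P3·P5 via (7.945,40.655): [(0, 39.2309) (0, 33.135) (8.4389, 23.2738) (18, 27.3995) (18, 38.2811)]  |A|=217.3472
7. ⊥bis P3·P6 via (7.54,37.57): [(0, 37.2131) (0, 33.135) (8.4389, 23.2738) (18, 27.3995) (18, 38.0651)]  |A|=197.2436
8. ⊥bis P3·P7 via (11.655,28.09): [(14.3731, 37.8935) (0, 37.2131) (0, 33.135) (8.4389, 23.2738) (10.5753, 24.1957)]  |A|=133.1343
9. canonical 5-gon: [(14.3731, 37.8935) (0, 37.2131) (0, 33.135) (8.4389, 23.2738) (10.5753, 24.1957)]
10. shoelace: 133.1343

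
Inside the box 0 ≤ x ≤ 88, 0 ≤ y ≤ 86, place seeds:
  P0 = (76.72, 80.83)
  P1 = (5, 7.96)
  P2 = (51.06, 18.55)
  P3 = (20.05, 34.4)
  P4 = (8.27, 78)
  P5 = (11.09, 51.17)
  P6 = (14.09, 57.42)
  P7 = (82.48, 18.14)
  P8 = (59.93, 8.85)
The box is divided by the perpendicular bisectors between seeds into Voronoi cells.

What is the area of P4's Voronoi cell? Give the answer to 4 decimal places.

Area of P4's cell: 655.5165

1. box [0,88]×[0,86]: [(0, 0) (88, 0) (88, 86) (0, 86)]
2. ⊥bis P4·P0 via (42.495,79.415): [(0, 0) (45.7783, 0) (42.2227, 86) (0, 86)]  |A|=3784.0467
3. ⊥bis P4·P1 via (6.635,42.98): [(0, 43.2898) (44.0736, 41.2321) (42.2227, 86) (0, 86)]  |A|=1886.3099
4. ⊥bis P4·P2 via (29.665,48.275): [(0, 43.2898) (21.3537, 42.2928) (43.3745, 58.1426) (42.2227, 86) (0, 86)]  |A|=1694.5777
5. ⊥bis P4·P3 via (14.16,56.2): [(0, 52.3742) (43.1312, 64.0275) (42.2227, 86) (0, 86)]  |A|=1189.0291
6. ⊥bis P4·P5 via (9.68,64.585): [(0, 63.5676) (42.9635, 68.0833) (42.2227, 86) (0, 86)]  |A|=860.1339
7. ⊥bis P4·P6 via (11.18,67.71): [(0, 64.5483) (42.6114, 76.5988) (42.2227, 86) (0, 86)]  |A|=655.5165
8. ⊥bis P4·P7 via (45.375,48.07): [(0, 64.5483) (42.6114, 76.5988) (42.2227, 86) (0, 86)]  |A|=655.5165
9. ⊥bis P4·P8 via (34.1,43.425): [(0, 64.5483) (42.6114, 76.5988) (42.2227, 86) (0, 86)]  |A|=655.5165
10. canonical 4-gon: [(0, 64.5483) (42.6114, 76.5988) (42.2227, 86) (0, 86)]
11. shoelace: 655.5165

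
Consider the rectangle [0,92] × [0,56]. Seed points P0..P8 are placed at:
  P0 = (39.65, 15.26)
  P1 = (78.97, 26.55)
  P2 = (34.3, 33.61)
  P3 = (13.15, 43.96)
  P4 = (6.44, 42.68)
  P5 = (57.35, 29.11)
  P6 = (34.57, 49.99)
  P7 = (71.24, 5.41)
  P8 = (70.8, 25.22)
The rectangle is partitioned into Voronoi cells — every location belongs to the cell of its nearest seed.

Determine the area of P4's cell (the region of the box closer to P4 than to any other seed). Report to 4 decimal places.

1. box [0,92]×[0,56]: [(0, 0) (92, 0) (92, 56) (0, 56)]
2. ⊥bis P4·P0 via (23.045,28.97): [(0, 1.0588) (45.3625, 56) (0, 56)]  |A|=1246.1332
3. ⊥bis P4·P1 via (42.705,34.615): [(0, 1.0588) (45.3625, 56) (0, 56)]  |A|=1246.1332
4. ⊥bis P4·P2 via (20.37,38.145): [(0, 1.0588) (13.6972, 17.6483) (26.1828, 56) (0, 56)]  |A|=878.347
5. ⊥bis P4·P3 via (9.795,43.32): [(0, 1.0588) (13.6972, 17.6483) (14.3245, 19.5753) (7.3762, 56) (0, 56)]  |A|=535.8342
6. ⊥bis P4·P5 via (31.895,35.895): [(0, 1.0588) (13.6972, 17.6483) (14.3245, 19.5753) (7.3762, 56) (0, 56)]  |A|=535.8342
7. ⊥bis P4·P6 via (20.505,46.335): [(0, 1.0588) (13.6972, 17.6483) (14.3245, 19.5753) (7.3762, 56) (0, 56)]  |A|=535.8342
8. ⊥bis P4·P7 via (38.84,24.045): [(0, 1.0588) (13.6972, 17.6483) (14.3245, 19.5753) (7.3762, 56) (0, 56)]  |A|=535.8342
9. ⊥bis P4·P8 via (38.62,33.95): [(0, 1.0588) (13.6972, 17.6483) (14.3245, 19.5753) (7.3762, 56) (0, 56)]  |A|=535.8342
10. canonical 5-gon: [(0, 1.0588) (13.6972, 17.6483) (14.3245, 19.5753) (7.3762, 56) (0, 56)]
11. shoelace: 535.8342

Area of P4's cell: 535.8342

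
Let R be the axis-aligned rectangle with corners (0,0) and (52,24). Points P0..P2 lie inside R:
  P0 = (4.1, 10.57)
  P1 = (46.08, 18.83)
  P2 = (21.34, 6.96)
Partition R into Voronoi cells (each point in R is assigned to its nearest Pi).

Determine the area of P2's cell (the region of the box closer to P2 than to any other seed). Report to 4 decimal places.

1. box [0,52]×[0,24]: [(0, 0) (52, 0) (52, 24) (0, 24)]
2. ⊥bis P2·P0 via (12.72,8.765): [(10.8846, 0) (52, 0) (52, 24) (15.9102, 24)]  |A|=926.4624
3. ⊥bis P2·P1 via (33.71,12.895): [(10.8846, 0) (39.8969, 0) (28.3819, 24) (15.9102, 24)]  |A|=497.8083
4. canonical 4-gon: [(10.8846, 0) (39.8969, 0) (28.3819, 24) (15.9102, 24)]
5. shoelace: 497.8083

Area of P2's cell: 497.8083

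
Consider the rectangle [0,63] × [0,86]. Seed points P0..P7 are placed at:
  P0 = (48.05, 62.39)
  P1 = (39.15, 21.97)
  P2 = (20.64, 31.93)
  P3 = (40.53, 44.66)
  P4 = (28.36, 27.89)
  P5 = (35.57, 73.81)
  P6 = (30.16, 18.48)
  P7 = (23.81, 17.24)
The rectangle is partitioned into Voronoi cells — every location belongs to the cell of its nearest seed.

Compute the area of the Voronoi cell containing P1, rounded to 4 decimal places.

1. box [0,63]×[0,86]: [(0, 0) (63, 0) (63, 86) (0, 86)]
2. ⊥bis P1·P0 via (43.6,42.18): [(0, 51.7802) (0, 0) (63, 0) (63, 37.9084)]  |A|=2825.1893
3. ⊥bis P1·P2 via (29.895,26.95): [(38.6737, 43.2647) (15.3935, 0) (63, 0) (63, 37.9084)]  |A|=1490.9239
4. ⊥bis P1·P3 via (39.84,33.315): [(33.5265, 33.699) (15.3935, 0) (63, 0) (63, 31.9064)]  |A|=1272.3408
5. ⊥bis P1·P4 via (33.755,24.93): [(38.4034, 33.4024) (20.077, 0) (63, 0) (63, 31.9064)]  |A|=1109.2593
6. ⊥bis P1·P5 via (37.36,47.89): [(38.4034, 33.4024) (20.077, 0) (63, 0) (63, 31.9064)]  |A|=1109.2593
7. ⊥bis P1·P6 via (34.655,20.225): [(38.4034, 33.4024) (33.2124, 23.941) (42.5065, 0) (63, 0) (63, 31.9064)]  |A|=840.7662
8. ⊥bis P1·P7 via (31.48,19.605): [(38.4034, 33.4024) (33.2124, 23.941) (42.5065, 0) (63, 0) (63, 31.9064)]  |A|=840.7662
9. canonical 5-gon: [(38.4034, 33.4024) (33.2124, 23.941) (42.5065, 0) (63, 0) (63, 31.9064)]
10. shoelace: 840.7662

Area of P1's cell: 840.7662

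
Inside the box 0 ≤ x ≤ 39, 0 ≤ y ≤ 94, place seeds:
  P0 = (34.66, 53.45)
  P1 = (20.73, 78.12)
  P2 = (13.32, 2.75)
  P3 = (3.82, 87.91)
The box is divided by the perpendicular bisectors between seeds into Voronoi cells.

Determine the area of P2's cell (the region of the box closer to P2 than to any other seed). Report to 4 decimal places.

1. box [0,39]×[0,94]: [(0, 0) (39, 0) (39, 94) (0, 94)]
2. ⊥bis P2·P0 via (23.99,28.1): [(0, 38.1976) (0, 0) (39, 0) (39, 21.7822)]  |A|=1169.6051
3. ⊥bis P2·P1 via (17.025,40.435): [(0, 38.1976) (0, 0) (39, 0) (39, 21.7822)]  |A|=1169.6051
4. ⊥bis P2·P3 via (8.57,45.33): [(0, 38.1976) (0, 0) (39, 0) (39, 21.7822)]  |A|=1169.6051
5. canonical 4-gon: [(0, 38.1976) (0, 0) (39, 0) (39, 21.7822)]
6. shoelace: 1169.6051

Area of P2's cell: 1169.6051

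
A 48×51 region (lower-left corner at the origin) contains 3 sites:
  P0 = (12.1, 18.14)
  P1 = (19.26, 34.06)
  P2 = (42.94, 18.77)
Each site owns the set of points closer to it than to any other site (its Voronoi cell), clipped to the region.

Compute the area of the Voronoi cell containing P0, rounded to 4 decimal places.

1. box [0,48]×[0,51]: [(0, 0) (48, 0) (48, 51) (0, 51)]
2. ⊥bis P0·P1 via (15.68,26.1): [(0, 33.1521) (0, 0) (48, 0) (48, 11.5641)]  |A|=1073.1883
3. ⊥bis P0·P2 via (27.52,18.455): [(27.4722, 20.7965) (0, 33.1521) (0, 0) (27.897, 0)]  |A|=745.4593
4. canonical 4-gon: [(27.4722, 20.7965) (0, 33.1521) (0, 0) (27.897, 0)]
5. shoelace: 745.4593

Area of P0's cell: 745.4593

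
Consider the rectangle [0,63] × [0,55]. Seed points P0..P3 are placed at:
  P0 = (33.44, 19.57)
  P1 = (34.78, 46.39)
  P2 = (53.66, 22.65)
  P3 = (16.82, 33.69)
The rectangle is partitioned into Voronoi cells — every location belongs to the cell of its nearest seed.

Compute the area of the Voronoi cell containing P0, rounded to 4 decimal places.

1. box [0,63]×[0,55]: [(0, 0) (63, 0) (63, 55) (0, 55)]
2. ⊥bis P0·P1 via (34.11,32.98): [(0, 34.6842) (0, 0) (63, 0) (63, 31.5366)]  |A|=2085.9554
3. ⊥bis P0·P2 via (43.55,21.11): [(41.8004, 32.5958) (0, 34.6842) (0, 0) (46.7656, 0)]  |A|=1487.0877
4. ⊥bis P0·P3 via (25.13,26.63): [(41.8004, 32.5958) (30.6708, 33.1518) (2.5057, 0) (46.7656, 0)]  |A|=913.6565
5. canonical 4-gon: [(41.8004, 32.5958) (30.6708, 33.1518) (2.5057, 0) (46.7656, 0)]
6. shoelace: 913.6565

Area of P0's cell: 913.6565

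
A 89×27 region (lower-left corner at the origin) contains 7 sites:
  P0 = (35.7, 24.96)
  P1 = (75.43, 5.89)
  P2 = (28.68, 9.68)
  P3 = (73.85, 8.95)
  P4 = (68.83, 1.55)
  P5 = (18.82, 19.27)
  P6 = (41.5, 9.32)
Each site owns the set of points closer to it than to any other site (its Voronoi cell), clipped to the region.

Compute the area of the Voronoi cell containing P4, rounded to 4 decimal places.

1. box [0,89]×[0,27]: [(0, 0) (89, 0) (89, 27) (0, 27)]
2. ⊥bis P4·P0 via (52.265,13.255): [(42.8989, 0) (89, 0) (89, 27) (61.9774, 27)]  |A|=987.1708
3. ⊥bis P4·P1 via (72.13,3.72): [(59.3068, 23.2207) (42.8989, 0) (74.5762, 0)]  |A|=367.7839
4. ⊥bis P4·P2 via (48.755,5.615): [(59.3068, 23.2207) (49.5136, 9.3611) (47.618, 0) (74.5762, 0)]  |A|=345.6957
5. ⊥bis P4·P3 via (71.34,5.25): [(70.9499, 5.5146) (54.6222, 16.591) (49.5136, 9.3611) (47.618, 0) (74.5762, 0)]  |A|=265.628
6. ⊥bis P4·P5 via (43.825,10.41): [(70.9499, 5.5146) (54.6222, 16.591) (49.5136, 9.3611) (47.618, 0) (74.5762, 0)]  |A|=265.628
7. ⊥bis P4·P6 via (55.165,5.435): [(70.9499, 5.5146) (57.7361, 14.4786) (53.6198, 0) (74.5762, 0)]  |A|=171.8909
8. canonical 4-gon: [(70.9499, 5.5146) (57.7361, 14.4786) (53.6198, 0) (74.5762, 0)]
9. shoelace: 171.8909

Area of P4's cell: 171.8909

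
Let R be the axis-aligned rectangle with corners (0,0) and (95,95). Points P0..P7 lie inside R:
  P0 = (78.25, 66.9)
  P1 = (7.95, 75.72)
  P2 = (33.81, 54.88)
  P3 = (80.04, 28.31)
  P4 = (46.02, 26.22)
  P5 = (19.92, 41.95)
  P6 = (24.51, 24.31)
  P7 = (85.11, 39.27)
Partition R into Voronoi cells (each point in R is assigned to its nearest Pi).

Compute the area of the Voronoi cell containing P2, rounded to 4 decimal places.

Area of P2's cell: 1301.3510

1. box [0,95]×[0,95]: [(0, 0) (95, 0) (95, 95) (0, 95)]
2. ⊥bis P2·P0 via (56.03,60.89): [(0, 0) (72.4993, 0) (46.804, 95) (0, 95)]  |A|=5666.9103
3. ⊥bis P2·P1 via (20.88,65.3): [(0, 39.3904) (0, 0) (72.4993, 0) (46.804, 95) (44.8146, 95)]  |A|=4420.8494
4. ⊥bis P2·P3 via (56.925,41.595): [(0, 39.3904) (0, 0) (33.0189, 0) (59.8652, 46.7107) (46.804, 95) (44.8146, 95)]  |A|=3498.7695
5. ⊥bis P2·P4 via (39.915,40.55): [(0, 39.3904) (0, 23.545) (59.298, 48.8077) (46.804, 95) (44.8146, 95)]  |A|=1953.4989
6. ⊥bis P2·P5 via (26.865,48.415): [(16.3638, 59.6959) (35.8131, 38.8025) (59.298, 48.8077) (46.804, 95) (44.8146, 95)]  |A|=1301.351
7. ⊥bis P2·P6 via (29.16,39.595): [(16.3638, 59.6959) (35.8131, 38.8025) (59.298, 48.8077) (46.804, 95) (44.8146, 95)]  |A|=1301.351
8. ⊥bis P2·P7 via (59.46,47.075): [(16.3638, 59.6959) (35.8131, 38.8025) (59.298, 48.8077) (46.804, 95) (44.8146, 95)]  |A|=1301.351
9. canonical 5-gon: [(16.3638, 59.6959) (35.8131, 38.8025) (59.298, 48.8077) (46.804, 95) (44.8146, 95)]
10. shoelace: 1301.351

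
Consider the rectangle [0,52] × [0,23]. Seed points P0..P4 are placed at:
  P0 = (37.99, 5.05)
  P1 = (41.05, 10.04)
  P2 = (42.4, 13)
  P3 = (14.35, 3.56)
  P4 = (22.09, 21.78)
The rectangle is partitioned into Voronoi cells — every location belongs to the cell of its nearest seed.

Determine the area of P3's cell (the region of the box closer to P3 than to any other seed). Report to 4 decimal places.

Area of P3's cell: 388.4393

1. box [0,52]×[0,23]: [(0, 0) (52, 0) (52, 23) (0, 23)]
2. ⊥bis P3·P0 via (26.17,4.305): [(0, 0) (26.4413, 0) (24.9917, 23) (0, 23)]  |A|=591.4797
3. ⊥bis P3·P1 via (27.7,6.8): [(0, 0) (26.4413, 0) (25.4208, 16.191) (23.7683, 23) (0, 23)]  |A|=587.3147
4. ⊥bis P3·P2 via (28.375,8.28): [(0, 0) (26.4413, 0) (25.4208, 16.191) (24.6663, 19.3002) (23.4211, 23) (0, 23)]  |A|=586.6724
5. ⊥bis P3·P4 via (18.22,12.67): [(0, 20.41) (0, 0) (26.4413, 0) (25.847, 9.43)]  |A|=388.4393
6. canonical 4-gon: [(0, 20.41) (0, 0) (26.4413, 0) (25.847, 9.43)]
7. shoelace: 388.4393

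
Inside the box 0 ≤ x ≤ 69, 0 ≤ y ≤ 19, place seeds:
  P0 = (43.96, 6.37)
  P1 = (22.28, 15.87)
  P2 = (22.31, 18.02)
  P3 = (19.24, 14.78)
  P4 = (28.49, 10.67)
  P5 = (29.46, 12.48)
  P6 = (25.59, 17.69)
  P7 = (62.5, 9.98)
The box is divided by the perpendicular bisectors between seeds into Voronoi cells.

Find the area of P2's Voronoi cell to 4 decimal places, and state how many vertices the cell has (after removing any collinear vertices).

1. box [0,69]×[0,19]: [(0, 0) (69, 0) (69, 19) (0, 19)]
2. ⊥bis P2·P0 via (33.135,12.195): [(0, 0) (26.5728, 0) (36.7968, 19) (0, 19)]  |A|=602.0113
3. ⊥bis P2·P1 via (22.295,16.945): [(0, 17.2561) (35.5912, 16.7595) (36.7968, 19) (0, 19)]  |A|=72.256
4. ⊥bis P2·P3 via (20.775,16.4): [(20.1685, 16.9747) (35.5912, 16.7595) (36.7968, 19) (18.031, 19)]  |A|=36.4106
5. ⊥bis P2·P4 via (25.4,14.345): [(20.1685, 16.9747) (28.3911, 16.8599) (30.9363, 19) (18.031, 19)]  |A|=22.0131
6. ⊥bis P2·P5 via (25.885,15.25): [(20.1685, 16.9747) (27.1459, 16.8773) (28.7906, 19) (18.031, 19)]  |A|=18.3813
7. ⊥bis P2·P6 via (23.95,17.855): [(20.1685, 16.9747) (23.8563, 16.9232) (24.0652, 19) (18.031, 19)]  |A|=9.9453
8. ⊥bis P2·P7 via (42.405,14): [(20.1685, 16.9747) (23.8563, 16.9232) (24.0652, 19) (18.031, 19)]  |A|=9.9453
9. canonical 4-gon: [(20.1685, 16.9747) (23.8563, 16.9232) (24.0652, 19) (18.031, 19)]
10. shoelace: 9.9453

Area of P2's cell: 9.9453 (4 vertices)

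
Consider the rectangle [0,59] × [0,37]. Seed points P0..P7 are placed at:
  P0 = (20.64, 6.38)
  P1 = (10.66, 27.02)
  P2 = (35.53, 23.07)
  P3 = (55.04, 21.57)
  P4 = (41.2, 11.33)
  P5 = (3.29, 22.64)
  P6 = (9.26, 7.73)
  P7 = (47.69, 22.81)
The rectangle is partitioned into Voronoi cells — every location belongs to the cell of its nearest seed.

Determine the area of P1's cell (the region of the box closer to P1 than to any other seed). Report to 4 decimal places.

Area of P1's cell: 345.8669

1. box [0,59]×[0,37]: [(0, 0) (59, 0) (59, 37) (0, 37)]
2. ⊥bis P1·P0 via (15.65,16.7): [(0, 9.1328) (57.6332, 37) (0, 37)]  |A|=803.0375
3. ⊥bis P1·P2 via (23.095,25.045): [(0, 9.1328) (22.2787, 19.9051) (24.9938, 37) (0, 37)]  |A|=524.0544
4. ⊥bis P1·P3 via (32.85,24.295): [(0, 9.1328) (22.2787, 19.9051) (24.9938, 37) (0, 37)]  |A|=524.0544
5. ⊥bis P1·P4 via (25.93,19.175): [(0, 9.1328) (22.2787, 19.9051) (24.9938, 37) (0, 37)]  |A|=524.0544
6. ⊥bis P1·P5 via (6.975,24.83): [(0, 36.5665) (12.6646, 15.2565) (22.2787, 19.9051) (24.9938, 37) (0, 37)]  |A|=350.3366
7. ⊥bis P1·P6 via (9.96,17.375): [(0, 36.5665) (11.4707, 17.2654) (16.1212, 16.9278) (22.2787, 19.9051) (24.9938, 37) (0, 37)]  |A|=345.8669
8. ⊥bis P1·P7 via (29.175,24.915): [(0, 36.5665) (11.4707, 17.2654) (16.1212, 16.9278) (22.2787, 19.9051) (24.9938, 37) (0, 37)]  |A|=345.8669
9. canonical 6-gon: [(0, 36.5665) (11.4707, 17.2654) (16.1212, 16.9278) (22.2787, 19.9051) (24.9938, 37) (0, 37)]
10. shoelace: 345.8669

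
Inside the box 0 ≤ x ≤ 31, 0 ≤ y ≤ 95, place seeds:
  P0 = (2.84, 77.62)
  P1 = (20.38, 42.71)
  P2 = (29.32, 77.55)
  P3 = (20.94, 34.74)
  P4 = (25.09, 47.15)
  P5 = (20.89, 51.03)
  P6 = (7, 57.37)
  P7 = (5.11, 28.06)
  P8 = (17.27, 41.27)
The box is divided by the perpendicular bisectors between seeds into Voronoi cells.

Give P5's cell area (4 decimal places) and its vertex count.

1. box [0,31]×[0,95]: [(0, 0) (31, 0) (31, 95) (0, 95)]
2. ⊥bis P5·P0 via (11.865,64.325): [(0, 56.2707) (0, 0) (31, 0) (31, 77.3143)]  |A|=2070.5686
3. ⊥bis P5·P1 via (20.635,46.87): [(0, 56.2707) (0, 48.1349) (31, 46.2346) (31, 77.3143)]  |A|=607.8408
4. ⊥bis P5·P2 via (25.105,64.29): [(16.0525, 67.1676) (0, 56.2707) (0, 48.1349) (31, 46.2346) (31, 62.4161)]  |A|=496.4951
5. ⊥bis P5·P3 via (20.915,42.885): [(16.0525, 67.1676) (0, 56.2707) (0, 48.1349) (31, 46.2346) (31, 62.4161)]  |A|=496.4951
6. ⊥bis P5·P4 via (22.99,49.09): [(16.0525, 67.1676) (0, 56.2707) (0, 48.1349) (20.9228, 46.8524) (31, 57.7606) (31, 62.4161)]  |A|=438.4205
7. ⊥bis P5·P6 via (13.945,54.2): [(19.381, 66.1095) (10.8724, 47.4684) (20.9228, 46.8524) (31, 57.7606) (31, 62.4161)]  |A|=228.7805
8. ⊥bis P5·P7 via (13,39.545): [(19.381, 66.1095) (10.8724, 47.4684) (20.9228, 46.8524) (31, 57.7606) (31, 62.4161)]  |A|=228.7805
9. ⊥bis P5·P8 via (19.08,46.15): [(19.381, 66.1095) (11.5461, 48.9443) (16.4466, 47.1267) (20.9228, 46.8524) (31, 57.7606) (31, 62.4161)]  |A|=224.5519
10. canonical 6-gon: [(19.381, 66.1095) (11.5461, 48.9443) (16.4466, 47.1267) (20.9228, 46.8524) (31, 57.7606) (31, 62.4161)]
11. shoelace: 224.5519

Area of P5's cell: 224.5519 (6 vertices)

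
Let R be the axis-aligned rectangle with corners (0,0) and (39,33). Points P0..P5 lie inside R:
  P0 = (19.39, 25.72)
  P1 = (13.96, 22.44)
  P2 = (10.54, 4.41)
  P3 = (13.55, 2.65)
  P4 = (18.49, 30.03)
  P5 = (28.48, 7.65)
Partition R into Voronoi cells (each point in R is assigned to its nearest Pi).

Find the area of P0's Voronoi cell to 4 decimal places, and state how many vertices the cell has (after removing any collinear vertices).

1. box [0,39]×[0,33]: [(0, 0) (39, 0) (39, 33) (0, 33)]
2. ⊥bis P0·P1 via (16.675,24.08): [(31.2206, 0) (39, 0) (39, 33) (11.2869, 33)]  |A|=585.6275
3. ⊥bis P0·P2 via (14.965,15.065): [(24.5167, 11.0982) (39, 5.0833) (39, 33) (11.2869, 33)]  |A|=505.647
4. ⊥bis P0·P3 via (16.47,14.185): [(23.768, 12.3376) (39, 8.4817) (39, 33) (11.2869, 33)]  |A|=473.0415
5. ⊥bis P0·P4 via (18.94,27.875): [(14.8931, 27.0299) (23.768, 12.3376) (39, 8.4817) (39, 32.0639)]  |A|=379.0332
6. ⊥bis P0·P5 via (23.935,16.685): [(14.8931, 27.0299) (21.7929, 15.6074) (39, 24.2634) (39, 32.0639)]  |A|=222.1595
7. canonical 4-gon: [(14.8931, 27.0299) (21.7929, 15.6074) (39, 24.2634) (39, 32.0639)]
8. shoelace: 222.1595

Area of P0's cell: 222.1595 (4 vertices)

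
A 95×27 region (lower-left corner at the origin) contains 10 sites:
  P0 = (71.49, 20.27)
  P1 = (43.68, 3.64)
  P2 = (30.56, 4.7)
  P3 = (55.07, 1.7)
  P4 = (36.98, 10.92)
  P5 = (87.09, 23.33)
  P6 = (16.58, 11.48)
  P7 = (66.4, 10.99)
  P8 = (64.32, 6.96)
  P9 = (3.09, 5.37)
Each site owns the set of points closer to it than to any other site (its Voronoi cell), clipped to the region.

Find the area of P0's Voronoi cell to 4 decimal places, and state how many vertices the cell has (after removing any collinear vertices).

Area of P0's cell: 274.8207 (4 vertices)

1. box [0,95]×[0,27]: [(0, 0) (95, 0) (95, 27) (0, 27)]
2. ⊥bis P0·P1 via (57.585,11.955): [(64.7339, 0) (95, 0) (95, 27) (48.5883, 27)]  |A|=1035.15
3. ⊥bis P0·P2 via (51.025,12.485): [(64.7339, 0) (95, 0) (95, 27) (48.5883, 27)]  |A|=1035.15
4. ⊥bis P0·P3 via (63.28,10.985): [(52.4259, 20.5824) (75.7034, 0) (95, 0) (95, 27) (48.5883, 27)]  |A|=922.2614
5. ⊥bis P0·P4 via (54.235,15.595): [(53.028, 20.0501) (75.7034, 0) (95, 0) (95, 27) (51.145, 27)]  |A|=912.4667
6. ⊥bis P0·P5 via (79.29,21.8): [(53.028, 20.0501) (75.7034, 0) (83.5662, 0) (78.27, 27) (51.145, 27)]  |A|=532.2548
7. ⊥bis P0·P6 via (44.035,15.875): [(53.028, 20.0501) (75.7034, 0) (83.5662, 0) (78.27, 27) (51.145, 27)]  |A|=532.2548
8. ⊥bis P0·P7 via (68.945,15.63): [(51.6563, 25.1127) (81.8934, 8.5279) (78.27, 27) (51.145, 27)]  |A|=274.8207
9. ⊥bis P0·P8 via (67.905,13.615): [(51.6563, 25.1127) (81.8934, 8.5279) (78.27, 27) (51.145, 27)]  |A|=274.8207
10. ⊥bis P0·P9 via (37.29,12.82): [(51.6563, 25.1127) (81.8934, 8.5279) (78.27, 27) (51.145, 27)]  |A|=274.8207
11. canonical 4-gon: [(51.6563, 25.1127) (81.8934, 8.5279) (78.27, 27) (51.145, 27)]
12. shoelace: 274.8207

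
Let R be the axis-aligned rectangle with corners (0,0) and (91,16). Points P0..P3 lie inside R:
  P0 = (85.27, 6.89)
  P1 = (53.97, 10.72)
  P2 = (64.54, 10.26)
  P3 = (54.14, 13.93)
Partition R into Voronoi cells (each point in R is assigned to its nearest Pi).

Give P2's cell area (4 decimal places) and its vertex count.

1. box [0,91]×[0,16]: [(0, 0) (91, 0) (91, 16) (0, 16)]
2. ⊥bis P2·P0 via (74.905,8.575): [(0, 0) (73.511, 0) (76.1121, 16) (0, 16)]  |A|=1196.9844
3. ⊥bis P2·P1 via (59.255,10.49): [(58.7985, 0) (73.511, 0) (76.1121, 16) (59.4948, 16)]  |A|=250.6382
4. ⊥bis P2·P3 via (59.34,12.095): [(59.3227, 12.046) (58.7985, 0) (73.511, 0) (76.1121, 16) (60.718, 16)]  |A|=248.2199
5. canonical 5-gon: [(59.3227, 12.046) (58.7985, 0) (73.511, 0) (76.1121, 16) (60.718, 16)]
6. shoelace: 248.2199

Area of P2's cell: 248.2199 (5 vertices)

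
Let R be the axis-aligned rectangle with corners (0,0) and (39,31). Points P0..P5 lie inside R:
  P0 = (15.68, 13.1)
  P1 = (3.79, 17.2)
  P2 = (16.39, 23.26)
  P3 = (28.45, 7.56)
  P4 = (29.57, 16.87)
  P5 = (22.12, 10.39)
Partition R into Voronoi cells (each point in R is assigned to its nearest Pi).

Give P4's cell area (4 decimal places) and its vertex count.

Area of P4's cell: 269.5936 (5 vertices)

1. box [0,39]×[0,31]: [(0, 0) (39, 0) (39, 31) (0, 31)]
2. ⊥bis P4·P0 via (22.625,14.985): [(26.6922, 0) (39, 0) (39, 31) (18.2782, 31)]  |A|=511.9582
3. ⊥bis P4·P1 via (16.68,17.035): [(26.6922, 0) (39, 0) (39, 31) (18.2782, 31)]  |A|=511.9582
4. ⊥bis P4·P2 via (22.98,20.065): [(21.8685, 17.7723) (26.6922, 0) (39, 0) (39, 31) (28.2816, 31)]  |A|=445.7979
5. ⊥bis P4·P3 via (29.01,12.215): [(21.8685, 17.7723) (23.1867, 12.9155) (39, 11.0132) (39, 31) (28.2816, 31)]  |A|=279.2394
6. ⊥bis P4·P5 via (25.845,13.63): [(22.0022, 18.0481) (26.8497, 12.4749) (39, 11.0132) (39, 31) (28.2816, 31)]  |A|=269.5936
7. canonical 5-gon: [(22.0022, 18.0481) (26.8497, 12.4749) (39, 11.0132) (39, 31) (28.2816, 31)]
8. shoelace: 269.5936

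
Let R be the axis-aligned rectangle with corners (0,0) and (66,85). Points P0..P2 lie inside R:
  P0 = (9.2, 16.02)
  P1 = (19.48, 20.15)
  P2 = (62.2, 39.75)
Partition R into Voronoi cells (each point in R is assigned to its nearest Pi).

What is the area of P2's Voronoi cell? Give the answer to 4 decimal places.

Area of P2's cell: 2628.0265

1. box [0,66]×[0,85]: [(0, 0) (66, 0) (66, 85) (0, 85)]
2. ⊥bis P2·P0 via (35.7,27.885): [(48.1851, 0) (66, 0) (66, 85) (10.1276, 85)]  |A|=3131.7111
3. ⊥bis P2·P1 via (40.84,29.95): [(54.5811, 0) (66, 0) (66, 85) (15.583, 85)]  |A|=2628.0265
4. canonical 4-gon: [(54.5811, 0) (66, 0) (66, 85) (15.583, 85)]
5. shoelace: 2628.0265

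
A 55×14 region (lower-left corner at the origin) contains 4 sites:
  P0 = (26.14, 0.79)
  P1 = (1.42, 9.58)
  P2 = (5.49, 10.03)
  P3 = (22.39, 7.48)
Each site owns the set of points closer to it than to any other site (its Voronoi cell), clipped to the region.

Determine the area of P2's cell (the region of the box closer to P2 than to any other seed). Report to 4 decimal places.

1. box [0,55]×[0,14]: [(0, 0) (55, 0) (55, 14) (0, 14)]
2. ⊥bis P2·P0 via (15.815,5.41): [(0, 0) (13.3943, 0) (19.6587, 14) (0, 14)]  |A|=231.3704
3. ⊥bis P2·P1 via (3.455,9.805): [(4.5391, 0) (13.3943, 0) (19.6587, 14) (2.9912, 14)]  |A|=178.6585
4. ⊥bis P2·P3 via (13.94,8.755): [(4.5391, 0) (12.619, 0) (14.7314, 14) (2.9912, 14)]  |A|=138.7408
5. canonical 4-gon: [(4.5391, 0) (12.619, 0) (14.7314, 14) (2.9912, 14)]
6. shoelace: 138.7408

Area of P2's cell: 138.7408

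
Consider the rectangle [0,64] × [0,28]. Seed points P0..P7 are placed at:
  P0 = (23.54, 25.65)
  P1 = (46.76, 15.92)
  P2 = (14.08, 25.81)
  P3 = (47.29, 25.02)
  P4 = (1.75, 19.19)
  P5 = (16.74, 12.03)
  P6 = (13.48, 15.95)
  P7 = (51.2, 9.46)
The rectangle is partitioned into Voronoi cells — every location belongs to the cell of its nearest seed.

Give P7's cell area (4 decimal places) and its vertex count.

1. box [0,64]×[0,28]: [(0, 0) (64, 0) (64, 28) (0, 28)]
2. ⊥bis P7·P0 via (37.37,17.555): [(27.0947, 0) (64, 0) (64, 28) (43.4837, 28)]  |A|=803.9029
3. ⊥bis P7·P1 via (48.98,12.69): [(30.5166, 0) (64, 0) (64, 23.0133)]  |A|=385.2822
4. ⊥bis P7·P2 via (32.64,17.635): [(30.5166, 0) (64, 0) (64, 23.0133)]  |A|=385.2822
5. ⊥bis P7·P3 via (49.245,17.24): [(59.2626, 19.7573) (30.5166, 0) (64, 0) (64, 20.9477)]  |A|=380.3893
6. ⊥bis P7·P4 via (26.475,14.325): [(59.2626, 19.7573) (30.5166, 0) (64, 0) (64, 20.9477)]  |A|=380.3893
7. ⊥bis P7·P5 via (33.97,10.745): [(59.2626, 19.7573) (33.3119, 1.9212) (33.1686, 0) (64, 0) (64, 20.9477)]  |A|=377.8418
8. ⊥bis P7·P6 via (32.34,12.705): [(59.2626, 19.7573) (33.3119, 1.9212) (33.1686, 0) (64, 0) (64, 20.9477)]  |A|=377.8418
9. canonical 5-gon: [(59.2626, 19.7573) (33.3119, 1.9212) (33.1686, 0) (64, 0) (64, 20.9477)]
10. shoelace: 377.8418

Area of P7's cell: 377.8418 (5 vertices)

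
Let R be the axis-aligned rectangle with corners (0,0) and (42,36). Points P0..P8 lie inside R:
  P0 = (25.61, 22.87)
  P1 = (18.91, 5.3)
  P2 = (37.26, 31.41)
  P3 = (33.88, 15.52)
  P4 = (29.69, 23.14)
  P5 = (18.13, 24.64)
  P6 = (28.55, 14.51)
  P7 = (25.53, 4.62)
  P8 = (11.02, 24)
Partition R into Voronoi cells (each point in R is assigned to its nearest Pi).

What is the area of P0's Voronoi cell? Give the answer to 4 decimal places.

1. box [0,42]×[0,36]: [(0, 0) (42, 0) (42, 36) (0, 36)]
2. ⊥bis P0·P1 via (22.26,14.085): [(0, 22.5734) (42, 6.5575) (42, 36) (0, 36)]  |A|=900.2499
3. ⊥bis P0·P2 via (31.435,27.14): [(0, 22.5734) (42, 6.5575) (42, 12.7276) (24.9402, 36) (0, 36)]  |A|=701.7383
4. ⊥bis P0·P3 via (29.745,19.195): [(0, 22.5734) (24.4584, 13.2467) (33.8627, 23.8282) (24.9402, 36) (0, 36)]  |A|=552.3731
5. ⊥bis P0·P4 via (27.65,23.005): [(0, 22.5734) (24.4584, 13.2467) (28.0298, 17.2652) (26.9736, 33.2261) (24.9402, 36) (0, 36)]  |A|=502.3578
6. ⊥bis P0·P5 via (21.87,23.755): [(19.8034, 15.0218) (24.4584, 13.2467) (28.0298, 17.2652) (26.9736, 33.2261) (24.9402, 36) (24.7675, 36)]  |A|=109.622
7. ⊥bis P0·P6 via (27.08,18.69): [(20.0898, 16.2317) (27.9161, 18.984) (26.9736, 33.2261) (24.9402, 36) (24.7675, 36)]  |A|=85.5609
8. ⊥bis P0·P7 via (25.57,13.745): [(20.0898, 16.2317) (27.9161, 18.984) (26.9736, 33.2261) (24.9402, 36) (24.7675, 36)]  |A|=85.5609
9. ⊥bis P0·P8 via (18.315,23.435): [(20.0898, 16.2317) (27.9161, 18.984) (26.9736, 33.2261) (24.9402, 36) (24.7675, 36)]  |A|=85.5609
10. canonical 5-gon: [(20.0898, 16.2317) (27.9161, 18.984) (26.9736, 33.2261) (24.9402, 36) (24.7675, 36)]
11. shoelace: 85.5609

Area of P0's cell: 85.5609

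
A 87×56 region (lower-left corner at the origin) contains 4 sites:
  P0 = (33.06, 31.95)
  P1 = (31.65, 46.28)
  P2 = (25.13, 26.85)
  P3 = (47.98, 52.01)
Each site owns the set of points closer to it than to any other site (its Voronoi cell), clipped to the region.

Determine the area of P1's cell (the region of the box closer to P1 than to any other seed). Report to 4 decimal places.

Area of P1's cell: 608.5113

1. box [0,87]×[0,56]: [(0, 0) (87, 0) (87, 56) (0, 56)]
2. ⊥bis P1·P0 via (32.355,39.115): [(0, 35.9314) (87, 44.4918) (87, 56) (0, 56)]  |A|=1373.5898
3. ⊥bis P1·P2 via (28.39,36.565): [(0, 46.0916) (23.4129, 38.2351) (87, 44.4918) (87, 56) (0, 56)]  |A|=1254.6498
4. ⊥bis P1·P3 via (39.815,49.145): [(0, 46.0916) (23.4129, 38.2351) (42.968, 40.1593) (37.4097, 56) (0, 56)]  |A|=608.5113
5. canonical 5-gon: [(0, 46.0916) (23.4129, 38.2351) (42.968, 40.1593) (37.4097, 56) (0, 56)]
6. shoelace: 608.5113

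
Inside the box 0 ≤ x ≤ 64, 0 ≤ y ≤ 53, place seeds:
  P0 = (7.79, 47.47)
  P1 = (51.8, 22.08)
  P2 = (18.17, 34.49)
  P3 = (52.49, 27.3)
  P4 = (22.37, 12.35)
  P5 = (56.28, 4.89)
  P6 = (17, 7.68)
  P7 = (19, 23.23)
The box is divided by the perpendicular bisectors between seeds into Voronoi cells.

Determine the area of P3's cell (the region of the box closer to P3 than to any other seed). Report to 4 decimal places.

Area of P3's cell: 751.0612

1. box [0,64]×[0,53]: [(0, 0) (64, 0) (64, 53) (0, 53)]
2. ⊥bis P3·P0 via (30.14,37.385): [(13.2708, 0) (64, 0) (64, 53) (37.186, 53)]  |A|=2054.8971
3. ⊥bis P3·P1 via (52.145,24.69): [(25.9727, 28.1496) (64, 23.123) (64, 53) (37.186, 53)]  |A|=901.2421
4. ⊥bis P3·P2 via (35.33,30.895): [(34.5182, 27.02) (64, 23.123) (64, 53) (39.961, 53)]  |A|=752.6818
5. ⊥bis P3·P4 via (37.43,19.825): [(34.5182, 27.02) (64, 23.123) (64, 53) (39.961, 53)]  |A|=752.6818
6. ⊥bis P3·P5 via (54.385,16.095): [(34.5182, 27.02) (64, 23.123) (64, 53) (39.961, 53)]  |A|=752.6818
7. ⊥bis P3·P6 via (34.745,17.49): [(34.5182, 27.02) (64, 23.123) (64, 53) (39.961, 53)]  |A|=752.6818
8. ⊥bis P3·P7 via (35.745,25.265): [(35.1596, 30.0818) (35.5483, 26.8838) (64, 23.123) (64, 53) (39.961, 53)]  |A|=751.0612
9. canonical 5-gon: [(35.1596, 30.0818) (35.5483, 26.8838) (64, 23.123) (64, 53) (39.961, 53)]
10. shoelace: 751.0612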